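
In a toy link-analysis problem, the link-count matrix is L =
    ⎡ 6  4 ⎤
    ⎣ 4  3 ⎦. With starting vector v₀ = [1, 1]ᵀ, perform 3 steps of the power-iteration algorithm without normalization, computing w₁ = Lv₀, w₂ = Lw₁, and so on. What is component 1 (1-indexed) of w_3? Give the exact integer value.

w1 = Lv₀ = (6·1 + 4·1; 4·1 + 3·1) = (10, 7)
w2 = Lw1 = (6·10 + 4·7; 4·10 + 3·7) = (88, 61)
w3 = Lw2 = (772, 535)
The requested component of w3 is 772.

772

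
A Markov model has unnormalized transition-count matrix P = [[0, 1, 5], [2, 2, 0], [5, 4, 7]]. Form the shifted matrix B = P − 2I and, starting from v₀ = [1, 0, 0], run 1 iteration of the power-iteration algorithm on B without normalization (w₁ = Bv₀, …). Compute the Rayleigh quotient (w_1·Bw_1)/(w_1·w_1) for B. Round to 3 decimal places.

1.364

B = P − 2I has rows (-2, 1, 5); (2, 0, 0); (5, 4, 5)
w1 = Bv₀ = (-2, 2, 5)
Bw1 = (31, -4, 23)
w1·Bw1 = 45; w1·w1 = 33; μ ≈ 45/33 = 1.364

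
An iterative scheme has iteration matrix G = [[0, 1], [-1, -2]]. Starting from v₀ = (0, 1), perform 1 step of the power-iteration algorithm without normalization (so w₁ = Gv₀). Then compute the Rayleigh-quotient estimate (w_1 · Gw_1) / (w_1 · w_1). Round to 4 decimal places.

λ ≈ -1.6000

w1 = Gv₀ = (1, -2)
Gw1 = (-2, 3)
w1·Gw1 = 1·(-2) + (-2)·3 = -8; w1·w1 = 1·1 + (-2)·(-2) = 5
λ ≈ -8/5 = -1.6000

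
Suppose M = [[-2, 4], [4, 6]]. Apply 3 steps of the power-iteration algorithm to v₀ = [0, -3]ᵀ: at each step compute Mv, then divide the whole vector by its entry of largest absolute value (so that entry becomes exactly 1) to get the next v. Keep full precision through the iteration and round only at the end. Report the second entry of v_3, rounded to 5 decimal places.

Mv0 = (-12.000000, -18.000000); divide by -18.000000 → v1 = (0.666667, 1.000000)
Mv1 = (2.666667, 8.666667); divide by 8.666667 → v2 = (0.307692, 1.000000)
Mv2 = (3.384615, 7.230769); divide by 7.230769 → v3 = (0.468085, 1.000000)
Requested entry of v3: -1128/-1128 = 1.00000

1.00000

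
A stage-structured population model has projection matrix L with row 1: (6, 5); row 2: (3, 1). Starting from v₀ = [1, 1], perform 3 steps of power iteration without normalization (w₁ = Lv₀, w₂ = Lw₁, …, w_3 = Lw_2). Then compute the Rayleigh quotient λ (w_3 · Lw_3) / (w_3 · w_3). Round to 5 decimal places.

w1 = Lv₀ = (6·1 + 5·1; 3·1 + 1·1) = (11, 4)
w2 = Lw1 = (6·11 + 5·4; 3·11 + 1·4) = (86, 37)
w3 = Lw2 = (701, 295)
Lw3 = (5681, 2398)
w3·Lw3 = 701·5681 + 295·2398 = 4689791; w3·w3 = 701·701 + 295·295 = 578426
λ ≈ 4689791/578426 = 8.10785

λ ≈ 8.10785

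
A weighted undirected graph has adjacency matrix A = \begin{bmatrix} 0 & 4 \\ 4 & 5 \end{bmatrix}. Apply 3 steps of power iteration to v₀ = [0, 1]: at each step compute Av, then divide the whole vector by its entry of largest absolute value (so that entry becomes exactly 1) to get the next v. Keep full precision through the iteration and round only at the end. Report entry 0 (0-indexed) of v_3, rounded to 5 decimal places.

Av0 = (4.000000, 5.000000); divide by 5.000000 → v1 = (0.800000, 1.000000)
Av1 = (4.000000, 8.200000); divide by 8.200000 → v2 = (0.487805, 1.000000)
Av2 = (4.000000, 6.951220); divide by 6.951220 → v3 = (0.575439, 1.000000)
Requested entry of v3: 164/285 = 0.57544

0.57544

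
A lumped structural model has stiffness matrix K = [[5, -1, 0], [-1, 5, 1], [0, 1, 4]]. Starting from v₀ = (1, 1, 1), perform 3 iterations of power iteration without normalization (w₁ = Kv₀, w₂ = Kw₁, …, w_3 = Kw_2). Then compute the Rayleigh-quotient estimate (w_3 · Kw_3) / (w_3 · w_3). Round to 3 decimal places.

w1 = Kv₀ = (5·1 + (-1)·1 + 0·1; (-1)·1 + 5·1 + 1·1; 0·1 + 1·1 + 4·1) = (4, 5, 5)
w2 = Kw1 = (5·4 + (-1)·5 + 0·5; (-1)·4 + 5·5 + 1·5; 0·4 + 1·5 + 4·5) = (15, 26, 25)
w3 = Kw2 = (49, 140, 126)
Kw3 = (105, 777, 644)
w3·Kw3 = 49·105 + 140·777 + 126·644 = 195069; w3·w3 = 49·49 + 140·140 + 126·126 = 37877
λ ≈ 195069/37877 = 5.150

5.150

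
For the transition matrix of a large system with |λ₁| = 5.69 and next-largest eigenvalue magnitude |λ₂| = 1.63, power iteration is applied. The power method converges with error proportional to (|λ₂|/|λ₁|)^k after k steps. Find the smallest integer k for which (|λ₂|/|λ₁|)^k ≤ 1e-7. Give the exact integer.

|λ₂/λ₁| = 1.63/5.69 = 0.28647
Need k ≥ ln(1e-7) / ln(0.28647) = -16.1181 / -1.2501 ≈ 12.893
Smallest integer k satisfying the bound: 13

13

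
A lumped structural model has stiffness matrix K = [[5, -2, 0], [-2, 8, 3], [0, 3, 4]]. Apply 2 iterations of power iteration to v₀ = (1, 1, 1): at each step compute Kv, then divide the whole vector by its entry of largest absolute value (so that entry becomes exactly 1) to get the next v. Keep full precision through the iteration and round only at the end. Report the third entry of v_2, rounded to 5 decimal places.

0.63218

Kv0 = (3.000000, 9.000000, 7.000000); divide by 9.000000 → v1 = (0.333333, 1.000000, 0.777778)
Kv1 = (-0.333333, 9.666667, 6.111111); divide by 9.666667 → v2 = (-0.034483, 1.000000, 0.632184)
Requested entry of v2: 55/87 = 0.63218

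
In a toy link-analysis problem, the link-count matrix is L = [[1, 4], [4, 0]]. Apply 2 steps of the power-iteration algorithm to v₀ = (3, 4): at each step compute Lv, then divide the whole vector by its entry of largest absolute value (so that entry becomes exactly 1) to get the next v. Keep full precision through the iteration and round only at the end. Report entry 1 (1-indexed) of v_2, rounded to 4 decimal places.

Lv0 = (19.00000, 12.00000); divide by 19.00000 → v1 = (1.00000, 0.63158)
Lv1 = (3.52632, 4.00000); divide by 4.00000 → v2 = (0.88158, 1.00000)
Requested entry of v2: 67/76 = 0.8816

0.8816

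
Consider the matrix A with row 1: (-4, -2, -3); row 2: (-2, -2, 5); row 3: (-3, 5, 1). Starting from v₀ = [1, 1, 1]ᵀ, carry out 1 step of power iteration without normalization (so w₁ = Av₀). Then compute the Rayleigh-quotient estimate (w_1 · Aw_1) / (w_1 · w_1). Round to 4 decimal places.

w1 = Av₀ = ((-4)·1 + (-2)·1 + (-3)·1; (-2)·1 + (-2)·1 + 5·1; (-3)·1 + 5·1 + 1·1) = (-9, 1, 3)
Aw1 = (25, 31, 35)
w1·Aw1 = (-9)·25 + 1·31 + 3·35 = -89; w1·w1 = (-9)·(-9) + 1·1 + 3·3 = 91
λ ≈ -89/91 = -0.9780

-0.9780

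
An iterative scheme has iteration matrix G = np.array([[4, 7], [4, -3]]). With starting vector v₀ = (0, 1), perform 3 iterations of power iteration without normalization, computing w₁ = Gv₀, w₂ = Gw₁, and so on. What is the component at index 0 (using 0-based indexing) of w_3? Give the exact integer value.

w1 = Gv₀ = (7, -3)
w2 = Gw1 = (7, 37)
w3 = Gw2 = (287, -83)
The requested component of w3 is 287.

287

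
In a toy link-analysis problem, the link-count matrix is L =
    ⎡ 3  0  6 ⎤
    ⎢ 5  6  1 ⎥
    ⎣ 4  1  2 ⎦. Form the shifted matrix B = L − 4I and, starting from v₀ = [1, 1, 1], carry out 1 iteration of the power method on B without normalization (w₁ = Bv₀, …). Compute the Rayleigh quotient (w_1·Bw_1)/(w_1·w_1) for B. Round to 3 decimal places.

B = L − 4I has rows (-1, 0, 6); (5, 2, 1); (4, 1, -2)
w1 = Bv₀ = ((-1)·1 + 0·1 + 6·1; 5·1 + 2·1 + 1·1; 4·1 + 1·1 + (-2)·1) = (5, 8, 3)
Bw1 = (13, 44, 22)
w1·Bw1 = 483; w1·w1 = 98; μ ≈ 483/98 = 4.929

4.929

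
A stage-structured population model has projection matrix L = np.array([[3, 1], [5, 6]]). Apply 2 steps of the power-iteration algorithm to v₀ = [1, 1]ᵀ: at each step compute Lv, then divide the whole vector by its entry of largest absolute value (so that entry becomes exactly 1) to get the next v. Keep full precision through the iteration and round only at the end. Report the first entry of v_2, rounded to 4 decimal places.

0.2674

Lv0 = (4.00000, 11.00000); divide by 11.00000 → v1 = (0.36364, 1.00000)
Lv1 = (2.09091, 7.81818); divide by 7.81818 → v2 = (0.26744, 1.00000)
Requested entry of v2: 23/86 = 0.2674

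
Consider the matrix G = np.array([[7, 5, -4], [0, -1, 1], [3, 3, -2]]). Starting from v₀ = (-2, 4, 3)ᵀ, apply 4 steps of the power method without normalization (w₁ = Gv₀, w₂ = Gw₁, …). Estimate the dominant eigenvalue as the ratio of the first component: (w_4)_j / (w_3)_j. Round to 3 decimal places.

λ ≈ 5.858

w1 = Gv₀ = (-6, -1, 0)
w2 = Gw1 = (-47, 1, -21)
w3 = Gw2 = (-240, -22, -96)
w4 = Gw3 = (-1406, -74, -594)
Ratio at component: -1406 / -240 = 5.858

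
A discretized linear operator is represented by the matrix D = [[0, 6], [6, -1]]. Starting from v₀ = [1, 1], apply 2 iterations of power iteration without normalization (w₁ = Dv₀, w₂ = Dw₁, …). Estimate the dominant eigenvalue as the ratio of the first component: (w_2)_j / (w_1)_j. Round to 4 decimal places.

5.0000

w1 = Dv₀ = (0·1 + 6·1; 6·1 + (-1)·1) = (6, 5)
w2 = Dw1 = (0·6 + 6·5; 6·6 + (-1)·5) = (30, 31)
Ratio at component: 30 / 6 = 5.0000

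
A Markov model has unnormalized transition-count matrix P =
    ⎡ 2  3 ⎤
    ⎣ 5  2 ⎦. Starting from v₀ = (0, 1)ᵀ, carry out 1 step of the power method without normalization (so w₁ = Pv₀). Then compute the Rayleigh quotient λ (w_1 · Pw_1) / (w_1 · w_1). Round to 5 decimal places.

λ ≈ 5.69231

w1 = Pv₀ = (3, 2)
Pw1 = (12, 19)
w1·Pw1 = 3·12 + 2·19 = 74; w1·w1 = 3·3 + 2·2 = 13
λ ≈ 74/13 = 5.69231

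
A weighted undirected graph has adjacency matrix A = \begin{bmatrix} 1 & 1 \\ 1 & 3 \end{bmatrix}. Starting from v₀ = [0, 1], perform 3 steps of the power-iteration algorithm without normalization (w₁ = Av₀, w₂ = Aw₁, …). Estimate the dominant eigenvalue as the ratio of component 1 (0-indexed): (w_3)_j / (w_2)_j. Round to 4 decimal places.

3.4000

w1 = Av₀ = (1, 3)
w2 = Aw1 = (4, 10)
w3 = Aw2 = (14, 34)
Ratio at component: 34 / 10 = 3.4000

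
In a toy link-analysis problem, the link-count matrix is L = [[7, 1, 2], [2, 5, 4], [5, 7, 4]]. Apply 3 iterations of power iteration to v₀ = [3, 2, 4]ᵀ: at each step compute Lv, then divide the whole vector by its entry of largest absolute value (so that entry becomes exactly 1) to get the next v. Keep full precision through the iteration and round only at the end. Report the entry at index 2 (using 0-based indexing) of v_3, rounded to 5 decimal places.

Lv0 = (31.000000, 32.000000, 45.000000); divide by 45.000000 → v1 = (0.688889, 0.711111, 1.000000)
Lv1 = (7.533333, 8.933333, 12.422222); divide by 12.422222 → v2 = (0.606440, 0.719141, 1.000000)
Lv2 = (6.964222, 8.808587, 12.066190); divide by 12.066190 → v3 = (0.577168, 0.730022, 1.000000)
Requested entry of v3: 6745/6745 = 1.00000

1.00000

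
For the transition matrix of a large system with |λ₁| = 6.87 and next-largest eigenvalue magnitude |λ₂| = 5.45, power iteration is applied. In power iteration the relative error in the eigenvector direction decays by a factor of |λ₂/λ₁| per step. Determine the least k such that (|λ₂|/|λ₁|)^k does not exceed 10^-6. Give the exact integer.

|λ₂/λ₁| = 5.45/6.87 = 0.79330
Need k ≥ ln(10^-6) / ln(0.79330) = -13.8155 / -0.2315 ≈ 59.666
Smallest integer k satisfying the bound: 60

60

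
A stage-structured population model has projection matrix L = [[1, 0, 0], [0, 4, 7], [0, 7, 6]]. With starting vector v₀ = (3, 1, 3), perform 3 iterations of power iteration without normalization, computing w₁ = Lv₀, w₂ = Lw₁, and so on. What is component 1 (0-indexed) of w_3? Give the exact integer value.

w1 = Lv₀ = (1·3 + 0·1 + 0·3; 0·3 + 4·1 + 7·3; 0·3 + 7·1 + 6·3) = (3, 25, 25)
w2 = Lw1 = (1·3 + 0·25 + 0·25; 0·3 + 4·25 + 7·25; 0·3 + 7·25 + 6·25) = (3, 275, 325)
w3 = Lw2 = (3, 3375, 3875)
The requested component of w3 is 3375.

3375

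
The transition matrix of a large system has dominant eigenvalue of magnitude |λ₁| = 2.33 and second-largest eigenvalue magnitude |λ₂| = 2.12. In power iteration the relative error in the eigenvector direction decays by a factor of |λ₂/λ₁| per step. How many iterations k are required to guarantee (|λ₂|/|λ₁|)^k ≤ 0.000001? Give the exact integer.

|λ₂/λ₁| = 2.12/2.33 = 0.90987
Need k ≥ ln(0.000001) / ln(0.90987) = -13.8155 / -0.0945 ≈ 146.270
Smallest integer k satisfying the bound: 147

147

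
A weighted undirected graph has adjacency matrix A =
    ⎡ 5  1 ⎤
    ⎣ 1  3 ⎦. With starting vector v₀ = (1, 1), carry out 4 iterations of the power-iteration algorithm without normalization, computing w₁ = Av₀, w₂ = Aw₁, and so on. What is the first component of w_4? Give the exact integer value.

w1 = Av₀ = (6, 4)
w2 = Aw1 = (34, 18)
w3 = Aw2 = (188, 88)
w4 = Aw3 = (1028, 452)
The requested component of w4 is 1028.

1028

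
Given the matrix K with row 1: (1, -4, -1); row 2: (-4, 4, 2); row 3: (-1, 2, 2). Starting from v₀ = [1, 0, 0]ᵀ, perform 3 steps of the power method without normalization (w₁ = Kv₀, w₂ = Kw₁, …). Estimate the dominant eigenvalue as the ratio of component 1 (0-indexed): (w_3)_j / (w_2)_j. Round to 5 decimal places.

w1 = Kv₀ = (1·1 + (-4)·0 + (-1)·0; (-4)·1 + 4·0 + 2·0; (-1)·1 + 2·0 + 2·0) = (1, -4, -1)
w2 = Kw1 = (1·1 + (-4)·(-4) + (-1)·(-1); (-4)·1 + 4·(-4) + 2·(-1); (-1)·1 + 2·(-4) + 2·(-1)) = (18, -22, -11)
w3 = Kw2 = (117, -182, -84)
Ratio at component: -182 / -22 = 8.27273

8.27273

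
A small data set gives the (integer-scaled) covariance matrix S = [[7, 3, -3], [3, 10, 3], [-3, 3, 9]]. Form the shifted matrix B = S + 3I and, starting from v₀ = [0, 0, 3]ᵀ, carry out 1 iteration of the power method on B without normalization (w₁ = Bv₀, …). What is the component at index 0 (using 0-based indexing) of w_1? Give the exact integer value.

-9

B = S + 3I has rows (10, 3, -3); (3, 13, 3); (-3, 3, 12)
w1 = Bv₀ = (10·0 + 3·0 + (-3)·3; 3·0 + 13·0 + 3·3; (-3)·0 + 3·0 + 12·3) = (-9, 9, 36)
Requested component of w1: -9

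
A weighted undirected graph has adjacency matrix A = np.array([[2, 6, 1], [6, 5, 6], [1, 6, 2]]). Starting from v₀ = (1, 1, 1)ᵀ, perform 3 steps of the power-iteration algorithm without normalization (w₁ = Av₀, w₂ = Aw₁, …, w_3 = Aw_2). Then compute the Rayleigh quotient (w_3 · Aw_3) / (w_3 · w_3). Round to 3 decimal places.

w1 = Av₀ = (2·1 + 6·1 + 1·1; 6·1 + 5·1 + 6·1; 1·1 + 6·1 + 2·1) = (9, 17, 9)
w2 = Aw1 = (2·9 + 6·17 + 1·9; 6·9 + 5·17 + 6·9; 1·9 + 6·17 + 2·9) = (129, 193, 129)
w3 = Aw2 = (1545, 2513, 1545)
Aw3 = (19713, 31105, 19713)
w3·Aw3 = 1545·19713 + 2513·31105 + 1545·19713 = 139080035; w3·w3 = 1545·1545 + 2513·2513 + 1545·1545 = 11089219
λ ≈ 139080035/11089219 = 12.542

λ ≈ 12.542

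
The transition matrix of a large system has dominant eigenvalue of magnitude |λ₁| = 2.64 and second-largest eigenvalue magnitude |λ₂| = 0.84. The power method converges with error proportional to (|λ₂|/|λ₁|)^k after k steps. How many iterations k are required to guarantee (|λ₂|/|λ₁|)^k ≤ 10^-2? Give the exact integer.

5

|λ₂/λ₁| = 0.84/2.64 = 0.31818
Need k ≥ ln(10^-2) / ln(0.31818) = -4.6052 / -1.1451 ≈ 4.022
Smallest integer k satisfying the bound: 5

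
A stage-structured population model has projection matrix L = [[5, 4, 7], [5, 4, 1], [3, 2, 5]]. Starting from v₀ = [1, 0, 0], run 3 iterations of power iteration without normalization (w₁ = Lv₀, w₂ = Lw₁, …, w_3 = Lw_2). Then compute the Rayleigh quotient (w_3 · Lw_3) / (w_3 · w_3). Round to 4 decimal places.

λ ≈ 12.0946

w1 = Lv₀ = (5, 5, 3)
w2 = Lw1 = (66, 48, 40)
w3 = Lw2 = (802, 562, 494)
Lw3 = (9716, 6752, 6000)
w3·Lw3 = 802·9716 + 562·6752 + 494·6000 = 14550856; w3·w3 = 802·802 + 562·562 + 494·494 = 1203084
λ ≈ 14550856/1203084 = 12.0946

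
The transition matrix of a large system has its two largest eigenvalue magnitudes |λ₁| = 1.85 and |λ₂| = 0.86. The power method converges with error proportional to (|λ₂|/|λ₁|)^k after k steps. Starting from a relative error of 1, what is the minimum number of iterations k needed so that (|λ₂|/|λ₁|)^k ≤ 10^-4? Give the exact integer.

|λ₂/λ₁| = 0.86/1.85 = 0.46486
Need k ≥ ln(10^-4) / ln(0.46486) = -9.2103 / -0.7660 ≈ 12.024
Smallest integer k satisfying the bound: 13

13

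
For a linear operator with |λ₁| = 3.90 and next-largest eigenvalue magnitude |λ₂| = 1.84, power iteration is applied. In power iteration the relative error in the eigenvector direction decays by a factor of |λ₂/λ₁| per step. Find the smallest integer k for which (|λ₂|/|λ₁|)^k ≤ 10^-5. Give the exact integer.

|λ₂/λ₁| = 1.84/3.90 = 0.47179
Need k ≥ ln(10^-5) / ln(0.47179) = -11.5129 / -0.7512 ≈ 15.326
Smallest integer k satisfying the bound: 16

16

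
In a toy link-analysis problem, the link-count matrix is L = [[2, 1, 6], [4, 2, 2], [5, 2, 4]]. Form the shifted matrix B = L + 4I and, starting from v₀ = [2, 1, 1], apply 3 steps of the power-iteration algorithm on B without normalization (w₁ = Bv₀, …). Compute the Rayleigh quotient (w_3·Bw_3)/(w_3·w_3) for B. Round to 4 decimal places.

B = L + 4I has rows (6, 1, 6); (4, 6, 2); (5, 2, 8)
w1 = Bv₀ = (6·2 + 1·1 + 6·1; 4·2 + 6·1 + 2·1; 5·2 + 2·1 + 8·1) = (19, 16, 20)
w2 = Bw1 = (6·19 + 1·16 + 6·20; 4·19 + 6·16 + 2·20; 5·19 + 2·16 + 8·20) = (250, 212, 287)
w3 = Bw2 = (3434, 2846, 3970)
Bw3 = (47270, 38752, 54622)
w3·Bw3 = 489462712; w3·w3 = 35652972; μ ≈ 489462712/35652972 = 13.7285

μ ≈ 13.7285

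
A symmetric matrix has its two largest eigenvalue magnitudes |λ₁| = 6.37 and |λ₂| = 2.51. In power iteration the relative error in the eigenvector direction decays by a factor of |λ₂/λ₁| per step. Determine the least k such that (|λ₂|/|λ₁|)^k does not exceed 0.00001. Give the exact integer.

13

|λ₂/λ₁| = 2.51/6.37 = 0.39403
Need k ≥ ln(0.00001) / ln(0.39403) = -11.5129 / -0.9313 ≈ 12.362
Smallest integer k satisfying the bound: 13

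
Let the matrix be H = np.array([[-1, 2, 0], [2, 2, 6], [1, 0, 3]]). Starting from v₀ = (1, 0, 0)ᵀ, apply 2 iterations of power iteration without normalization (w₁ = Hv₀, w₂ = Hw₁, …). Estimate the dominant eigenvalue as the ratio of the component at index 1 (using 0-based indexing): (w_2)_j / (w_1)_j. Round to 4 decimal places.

λ ≈ 4.0000

w1 = Hv₀ = ((-1)·1 + 2·0 + 0·0; 2·1 + 2·0 + 6·0; 1·1 + 0·0 + 3·0) = (-1, 2, 1)
w2 = Hw1 = ((-1)·(-1) + 2·2 + 0·1; 2·(-1) + 2·2 + 6·1; 1·(-1) + 0·2 + 3·1) = (5, 8, 2)
Ratio at component: 8 / 2 = 4.0000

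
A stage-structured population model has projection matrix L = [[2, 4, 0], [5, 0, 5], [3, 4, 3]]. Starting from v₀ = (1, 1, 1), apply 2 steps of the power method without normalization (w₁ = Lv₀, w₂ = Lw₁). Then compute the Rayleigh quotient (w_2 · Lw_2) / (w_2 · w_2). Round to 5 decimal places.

λ ≈ 8.49763

w1 = Lv₀ = (6, 10, 10)
w2 = Lw1 = (52, 80, 88)
Lw2 = (424, 700, 740)
w2·Lw2 = 52·424 + 80·700 + 88·740 = 143168; w2·w2 = 52·52 + 80·80 + 88·88 = 16848
λ ≈ 143168/16848 = 8.49763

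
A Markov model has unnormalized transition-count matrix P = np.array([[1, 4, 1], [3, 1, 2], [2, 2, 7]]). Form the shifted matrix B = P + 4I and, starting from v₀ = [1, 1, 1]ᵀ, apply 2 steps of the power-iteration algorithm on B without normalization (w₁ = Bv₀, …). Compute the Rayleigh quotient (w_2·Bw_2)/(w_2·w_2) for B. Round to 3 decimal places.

μ ≈ 12.487

B = P + 4I has rows (5, 4, 1); (3, 5, 2); (2, 2, 11)
w1 = Bv₀ = (5·1 + 4·1 + 1·1; 3·1 + 5·1 + 2·1; 2·1 + 2·1 + 11·1) = (10, 10, 15)
w2 = Bw1 = (5·10 + 4·10 + 1·15; 3·10 + 5·10 + 2·15; 2·10 + 2·10 + 11·15) = (105, 110, 205)
Bw2 = (1170, 1275, 2685)
w2·Bw2 = 813525; w2·w2 = 65150; μ ≈ 813525/65150 = 12.487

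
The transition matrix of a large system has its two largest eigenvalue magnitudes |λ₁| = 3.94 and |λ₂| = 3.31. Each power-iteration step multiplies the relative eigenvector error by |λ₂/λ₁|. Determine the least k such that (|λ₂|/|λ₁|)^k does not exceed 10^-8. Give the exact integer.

106

|λ₂/λ₁| = 3.31/3.94 = 0.84010
Need k ≥ ln(10^-8) / ln(0.84010) = -18.4207 / -0.1742 ≈ 105.725
Smallest integer k satisfying the bound: 106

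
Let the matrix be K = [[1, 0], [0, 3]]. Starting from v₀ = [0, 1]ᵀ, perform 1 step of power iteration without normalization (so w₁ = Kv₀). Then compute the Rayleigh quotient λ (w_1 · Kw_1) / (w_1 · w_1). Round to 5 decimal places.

w1 = Kv₀ = (1·0 + 0·1; 0·0 + 3·1) = (0, 3)
Kw1 = (0, 9)
w1·Kw1 = 0·0 + 3·9 = 27; w1·w1 = 0·0 + 3·3 = 9
λ ≈ 27/9 = 3.00000

λ ≈ 3.00000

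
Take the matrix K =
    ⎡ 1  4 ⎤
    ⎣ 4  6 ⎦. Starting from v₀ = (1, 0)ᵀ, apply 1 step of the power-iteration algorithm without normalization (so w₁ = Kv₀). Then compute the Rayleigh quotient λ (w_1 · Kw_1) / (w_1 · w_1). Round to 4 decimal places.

7.5882

w1 = Kv₀ = (1·1 + 4·0; 4·1 + 6·0) = (1, 4)
Kw1 = (17, 28)
w1·Kw1 = 1·17 + 4·28 = 129; w1·w1 = 1·1 + 4·4 = 17
λ ≈ 129/17 = 7.5882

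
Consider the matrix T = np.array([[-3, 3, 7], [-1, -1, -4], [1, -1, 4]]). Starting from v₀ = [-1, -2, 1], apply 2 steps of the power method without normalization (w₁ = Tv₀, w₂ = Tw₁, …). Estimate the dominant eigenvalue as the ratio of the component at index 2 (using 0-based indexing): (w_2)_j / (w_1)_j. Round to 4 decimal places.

5.0000

w1 = Tv₀ = (4, -1, 5)
w2 = Tw1 = (20, -23, 25)
Ratio at component: 25 / 5 = 5.0000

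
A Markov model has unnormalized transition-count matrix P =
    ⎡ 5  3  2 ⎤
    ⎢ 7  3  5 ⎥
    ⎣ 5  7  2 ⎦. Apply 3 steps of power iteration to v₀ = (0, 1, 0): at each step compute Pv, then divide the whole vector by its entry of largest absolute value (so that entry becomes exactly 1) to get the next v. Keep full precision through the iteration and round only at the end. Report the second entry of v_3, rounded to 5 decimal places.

Pv0 = (3.000000, 3.000000, 7.000000); divide by 7.000000 → v1 = (0.428571, 0.428571, 1.000000)
Pv1 = (5.428571, 9.285714, 7.142857); divide by 9.285714 → v2 = (0.584615, 1.000000, 0.769231)
Pv2 = (7.461538, 10.938462, 11.461538); divide by 11.461538 → v3 = (0.651007, 0.954362, 1.000000)
Requested entry of v3: 711/745 = 0.95436

0.95436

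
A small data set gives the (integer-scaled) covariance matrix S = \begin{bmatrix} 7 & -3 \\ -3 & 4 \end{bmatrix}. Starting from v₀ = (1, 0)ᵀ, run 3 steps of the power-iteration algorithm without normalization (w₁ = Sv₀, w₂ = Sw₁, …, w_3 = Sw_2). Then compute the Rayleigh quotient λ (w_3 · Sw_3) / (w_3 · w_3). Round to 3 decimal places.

w1 = Sv₀ = (7·1 + (-3)·0; (-3)·1 + 4·0) = (7, -3)
w2 = Sw1 = (7·7 + (-3)·(-3); (-3)·7 + 4·(-3)) = (58, -33)
w3 = Sw2 = (505, -306)
Sw3 = (4453, -2739)
w3·Sw3 = 505·4453 + (-306)·(-2739) = 3086899; w3·w3 = 505·505 + (-306)·(-306) = 348661
λ ≈ 3086899/348661 = 8.854

8.854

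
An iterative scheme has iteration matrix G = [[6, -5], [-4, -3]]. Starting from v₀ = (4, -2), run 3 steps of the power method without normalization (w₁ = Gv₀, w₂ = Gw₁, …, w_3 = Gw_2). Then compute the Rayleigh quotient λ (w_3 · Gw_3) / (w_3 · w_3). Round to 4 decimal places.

7.8101

w1 = Gv₀ = (34, -10)
w2 = Gw1 = (254, -106)
w3 = Gw2 = (2054, -698)
Gw3 = (15814, -6122)
w3·Gw3 = 2054·15814 + (-698)·(-6122) = 36755112; w3·w3 = 2054·2054 + (-698)·(-698) = 4706120
λ ≈ 36755112/4706120 = 7.8101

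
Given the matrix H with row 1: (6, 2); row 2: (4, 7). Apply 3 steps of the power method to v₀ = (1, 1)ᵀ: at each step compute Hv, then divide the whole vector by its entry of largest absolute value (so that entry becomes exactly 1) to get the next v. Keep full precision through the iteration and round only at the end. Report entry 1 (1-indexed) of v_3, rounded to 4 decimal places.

0.6117

Hv0 = (8.00000, 11.00000); divide by 11.00000 → v1 = (0.72727, 1.00000)
Hv1 = (6.36364, 9.90909); divide by 9.90909 → v2 = (0.64220, 1.00000)
Hv2 = (5.85321, 9.56881); divide by 9.56881 → v3 = (0.61170, 1.00000)
Requested entry of v3: 638/1043 = 0.6117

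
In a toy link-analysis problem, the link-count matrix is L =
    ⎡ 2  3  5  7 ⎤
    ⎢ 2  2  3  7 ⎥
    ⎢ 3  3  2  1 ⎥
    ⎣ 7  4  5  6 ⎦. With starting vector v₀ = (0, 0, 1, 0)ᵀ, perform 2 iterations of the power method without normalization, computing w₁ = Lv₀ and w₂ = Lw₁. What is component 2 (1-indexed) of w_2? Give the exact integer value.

w1 = Lv₀ = (5, 3, 2, 5)
w2 = Lw1 = (64, 57, 33, 87)
The requested component of w2 is 57.

57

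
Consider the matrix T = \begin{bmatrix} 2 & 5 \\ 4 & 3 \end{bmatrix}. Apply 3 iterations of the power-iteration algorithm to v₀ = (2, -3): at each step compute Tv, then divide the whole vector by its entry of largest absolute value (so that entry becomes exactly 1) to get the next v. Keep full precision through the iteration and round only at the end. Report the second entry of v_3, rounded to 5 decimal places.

0.86159

Tv0 = (-11.000000, -1.000000); divide by -11.000000 → v1 = (1.000000, 0.090909)
Tv1 = (2.454545, 4.272727); divide by 4.272727 → v2 = (0.574468, 1.000000)
Tv2 = (6.148936, 5.297872); divide by 6.148936 → v3 = (1.000000, 0.861592)
Requested entry of v3: -249/-289 = 0.86159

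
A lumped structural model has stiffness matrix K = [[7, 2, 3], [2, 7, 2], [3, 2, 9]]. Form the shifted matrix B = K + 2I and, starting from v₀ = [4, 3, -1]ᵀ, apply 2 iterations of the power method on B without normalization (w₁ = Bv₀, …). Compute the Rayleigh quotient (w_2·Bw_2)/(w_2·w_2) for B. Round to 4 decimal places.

B = K + 2I has rows (9, 2, 3); (2, 9, 2); (3, 2, 11)
w1 = Bv₀ = (39, 33, 7)
w2 = Bw1 = (438, 389, 260)
Bw2 = (5500, 4897, 4952)
w2·Bw2 = 5601453; w2·w2 = 410765; μ ≈ 5601453/410765 = 13.6366

13.6366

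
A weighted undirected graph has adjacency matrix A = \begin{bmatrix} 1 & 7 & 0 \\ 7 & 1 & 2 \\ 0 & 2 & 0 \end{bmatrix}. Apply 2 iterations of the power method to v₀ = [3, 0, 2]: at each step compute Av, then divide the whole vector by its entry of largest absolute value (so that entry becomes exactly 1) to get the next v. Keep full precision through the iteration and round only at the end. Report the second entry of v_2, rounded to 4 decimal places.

0.2584

Av0 = (3.00000, 25.00000, 0.00000); divide by 25.00000 → v1 = (0.12000, 1.00000, 0.00000)
Av1 = (7.12000, 1.84000, 2.00000); divide by 7.12000 → v2 = (1.00000, 0.25843, 0.28090)
Requested entry of v2: 46/178 = 0.2584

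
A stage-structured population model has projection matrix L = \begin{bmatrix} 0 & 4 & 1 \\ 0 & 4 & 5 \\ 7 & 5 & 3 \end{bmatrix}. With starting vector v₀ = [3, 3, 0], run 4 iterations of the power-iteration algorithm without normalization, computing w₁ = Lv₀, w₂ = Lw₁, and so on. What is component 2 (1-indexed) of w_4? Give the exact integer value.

21108

w1 = Lv₀ = (0·3 + 4·3 + 1·0; 0·3 + 4·3 + 5·0; 7·3 + 5·3 + 3·0) = (12, 12, 36)
w2 = Lw1 = (0·12 + 4·12 + 1·36; 0·12 + 4·12 + 5·36; 7·12 + 5·12 + 3·36) = (84, 228, 252)
w3 = Lw2 = (1164, 2172, 2484)
w4 = Lw3 = (11172, 21108, 26460)
The requested component of w4 is 21108.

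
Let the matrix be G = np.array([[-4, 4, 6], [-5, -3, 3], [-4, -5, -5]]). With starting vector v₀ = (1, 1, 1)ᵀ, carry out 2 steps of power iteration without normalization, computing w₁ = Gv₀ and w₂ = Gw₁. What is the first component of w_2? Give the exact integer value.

-128

w1 = Gv₀ = ((-4)·1 + 4·1 + 6·1; (-5)·1 + (-3)·1 + 3·1; (-4)·1 + (-5)·1 + (-5)·1) = (6, -5, -14)
w2 = Gw1 = ((-4)·6 + 4·(-5) + 6·(-14); (-5)·6 + (-3)·(-5) + 3·(-14); (-4)·6 + (-5)·(-5) + (-5)·(-14)) = (-128, -57, 71)
The requested component of w2 is -128.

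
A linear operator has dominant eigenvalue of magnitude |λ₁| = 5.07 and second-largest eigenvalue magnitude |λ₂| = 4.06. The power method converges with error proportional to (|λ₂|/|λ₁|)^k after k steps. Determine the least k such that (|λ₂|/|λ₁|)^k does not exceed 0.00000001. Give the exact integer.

83

|λ₂/λ₁| = 4.06/5.07 = 0.80079
Need k ≥ ln(0.00000001) / ln(0.80079) = -18.4207 / -0.2222 ≈ 82.917
Smallest integer k satisfying the bound: 83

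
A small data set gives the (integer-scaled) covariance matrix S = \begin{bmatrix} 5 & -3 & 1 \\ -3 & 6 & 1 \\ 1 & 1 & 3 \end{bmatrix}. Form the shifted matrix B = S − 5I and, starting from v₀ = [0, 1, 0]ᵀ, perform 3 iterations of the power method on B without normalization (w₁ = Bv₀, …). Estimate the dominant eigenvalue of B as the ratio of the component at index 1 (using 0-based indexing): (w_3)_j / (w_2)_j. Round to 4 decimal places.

1.1818

B = S − 5I has rows (0, -3, 1); (-3, 1, 1); (1, 1, -2)
w1 = Bv₀ = (-3, 1, 1)
w2 = Bw1 = (-2, 11, -4)
w3 = Bw2 = (-37, 13, 17)
Ratio: 13/11 = 1.1818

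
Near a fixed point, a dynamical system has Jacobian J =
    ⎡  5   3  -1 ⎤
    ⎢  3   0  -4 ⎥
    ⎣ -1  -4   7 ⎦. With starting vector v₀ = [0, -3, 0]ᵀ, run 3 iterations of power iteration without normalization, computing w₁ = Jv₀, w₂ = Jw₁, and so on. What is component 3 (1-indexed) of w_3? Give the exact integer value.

1008

w1 = Jv₀ = (5·0 + 3·(-3) + (-1)·0; 3·0 + 0·(-3) + (-4)·0; (-1)·0 + (-4)·(-3) + 7·0) = (-9, 0, 12)
w2 = Jw1 = (5·(-9) + 3·0 + (-1)·12; 3·(-9) + 0·0 + (-4)·12; (-1)·(-9) + (-4)·0 + 7·12) = (-57, -75, 93)
w3 = Jw2 = (-603, -543, 1008)
The requested component of w3 is 1008.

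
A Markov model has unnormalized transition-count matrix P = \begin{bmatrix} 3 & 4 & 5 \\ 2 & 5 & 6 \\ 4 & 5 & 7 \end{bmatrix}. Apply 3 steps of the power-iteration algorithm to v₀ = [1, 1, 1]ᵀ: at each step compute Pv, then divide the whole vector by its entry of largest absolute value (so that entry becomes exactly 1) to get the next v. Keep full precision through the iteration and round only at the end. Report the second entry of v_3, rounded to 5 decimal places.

Pv0 = (12.000000, 13.000000, 16.000000); divide by 16.000000 → v1 = (0.750000, 0.812500, 1.000000)
Pv1 = (10.500000, 11.562500, 14.062500); divide by 14.062500 → v2 = (0.746667, 0.822222, 1.000000)
Pv2 = (10.528889, 11.604444, 14.097778); divide by 14.097778 → v3 = (0.746847, 0.823140, 1.000000)
Requested entry of v3: 2611/3172 = 0.82314

0.82314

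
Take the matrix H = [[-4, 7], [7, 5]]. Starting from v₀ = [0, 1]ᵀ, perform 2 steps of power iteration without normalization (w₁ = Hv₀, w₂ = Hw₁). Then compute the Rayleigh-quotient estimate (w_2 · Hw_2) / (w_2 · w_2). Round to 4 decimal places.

w1 = Hv₀ = ((-4)·0 + 7·1; 7·0 + 5·1) = (7, 5)
w2 = Hw1 = ((-4)·7 + 7·5; 7·7 + 5·5) = (7, 74)
Hw2 = (490, 419)
w2·Hw2 = 7·490 + 74·419 = 34436; w2·w2 = 7·7 + 74·74 = 5525
λ ≈ 34436/5525 = 6.2328

λ ≈ 6.2328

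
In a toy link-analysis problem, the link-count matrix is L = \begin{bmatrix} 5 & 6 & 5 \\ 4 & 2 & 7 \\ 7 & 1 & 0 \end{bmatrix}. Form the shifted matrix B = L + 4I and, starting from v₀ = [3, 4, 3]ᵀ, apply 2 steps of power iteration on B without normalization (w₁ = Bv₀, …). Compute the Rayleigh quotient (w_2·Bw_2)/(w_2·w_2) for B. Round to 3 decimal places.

B = L + 4I has rows (9, 6, 5); (4, 6, 7); (7, 1, 4)
w1 = Bv₀ = (66, 57, 37)
w2 = Bw1 = (1121, 865, 667)
Bw2 = (18614, 14343, 11380)
w2·Bw2 = 40863449; w2·w2 = 2449755; μ ≈ 40863449/2449755 = 16.681

16.681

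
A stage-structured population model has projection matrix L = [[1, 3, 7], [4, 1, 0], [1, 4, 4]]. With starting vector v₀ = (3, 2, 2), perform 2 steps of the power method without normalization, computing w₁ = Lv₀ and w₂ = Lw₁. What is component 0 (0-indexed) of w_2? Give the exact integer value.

w1 = Lv₀ = (23, 14, 19)
w2 = Lw1 = (198, 106, 155)
The requested component of w2 is 198.

198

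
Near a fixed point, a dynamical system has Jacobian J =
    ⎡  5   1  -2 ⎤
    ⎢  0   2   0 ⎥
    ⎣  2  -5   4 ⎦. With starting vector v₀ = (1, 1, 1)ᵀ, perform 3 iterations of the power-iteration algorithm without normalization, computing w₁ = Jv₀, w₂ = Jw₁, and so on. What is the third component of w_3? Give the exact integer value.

28

w1 = Jv₀ = (4, 2, 1)
w2 = Jw1 = (20, 4, 2)
w3 = Jw2 = (100, 8, 28)
The requested component of w3 is 28.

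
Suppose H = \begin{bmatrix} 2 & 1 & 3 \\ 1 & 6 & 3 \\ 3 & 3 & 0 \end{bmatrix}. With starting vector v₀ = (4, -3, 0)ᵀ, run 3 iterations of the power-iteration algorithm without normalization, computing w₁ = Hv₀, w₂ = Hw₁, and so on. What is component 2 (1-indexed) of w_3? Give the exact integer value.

-496

w1 = Hv₀ = (5, -14, 3)
w2 = Hw1 = (5, -70, -27)
w3 = Hw2 = (-141, -496, -195)
The requested component of w3 is -496.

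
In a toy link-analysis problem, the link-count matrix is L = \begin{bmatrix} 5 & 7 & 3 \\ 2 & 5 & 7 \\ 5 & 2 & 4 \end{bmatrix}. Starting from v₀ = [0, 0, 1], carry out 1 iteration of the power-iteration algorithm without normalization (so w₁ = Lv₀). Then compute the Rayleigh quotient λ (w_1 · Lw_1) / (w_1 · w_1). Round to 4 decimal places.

w1 = Lv₀ = (5·0 + 7·0 + 3·1; 2·0 + 5·0 + 7·1; 5·0 + 2·0 + 4·1) = (3, 7, 4)
Lw1 = (76, 69, 45)
w1·Lw1 = 3·76 + 7·69 + 4·45 = 891; w1·w1 = 3·3 + 7·7 + 4·4 = 74
λ ≈ 891/74 = 12.0405

12.0405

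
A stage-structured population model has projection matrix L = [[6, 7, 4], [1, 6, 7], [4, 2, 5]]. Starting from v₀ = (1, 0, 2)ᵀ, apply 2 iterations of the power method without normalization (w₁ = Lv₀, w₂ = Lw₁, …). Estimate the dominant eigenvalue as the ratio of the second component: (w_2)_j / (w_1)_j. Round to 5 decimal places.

w1 = Lv₀ = (14, 15, 14)
w2 = Lw1 = (245, 202, 156)
Ratio at component: 202 / 15 = 13.46667

13.46667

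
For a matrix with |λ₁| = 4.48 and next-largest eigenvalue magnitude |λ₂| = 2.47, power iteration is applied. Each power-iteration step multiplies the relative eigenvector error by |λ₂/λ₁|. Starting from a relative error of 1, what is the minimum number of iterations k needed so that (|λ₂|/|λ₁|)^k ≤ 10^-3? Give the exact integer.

|λ₂/λ₁| = 2.47/4.48 = 0.55134
Need k ≥ ln(10^-3) / ln(0.55134) = -6.9078 / -0.5954 ≈ 11.602
Smallest integer k satisfying the bound: 12

12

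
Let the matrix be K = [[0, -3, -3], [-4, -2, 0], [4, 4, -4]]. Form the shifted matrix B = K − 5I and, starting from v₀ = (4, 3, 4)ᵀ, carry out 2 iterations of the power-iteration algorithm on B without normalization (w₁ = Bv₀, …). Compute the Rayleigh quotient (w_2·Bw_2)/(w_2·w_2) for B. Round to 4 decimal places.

-10.9145

B = K − 5I has rows (-5, -3, -3); (-4, -7, 0); (4, 4, -9)
w1 = Bv₀ = ((-5)·4 + (-3)·3 + (-3)·4; (-4)·4 + (-7)·3 + 0·4; 4·4 + 4·3 + (-9)·4) = (-41, -37, -8)
w2 = Bw1 = ((-5)·(-41) + (-3)·(-37) + (-3)·(-8); (-4)·(-41) + (-7)·(-37) + 0·(-8); 4·(-41) + 4·(-37) + (-9)·(-8)) = (340, 423, -240)
Bw2 = (-2249, -4321, 5212)
w2·Bw2 = -3843323; w2·w2 = 352129; μ ≈ -3843323/352129 = -10.9145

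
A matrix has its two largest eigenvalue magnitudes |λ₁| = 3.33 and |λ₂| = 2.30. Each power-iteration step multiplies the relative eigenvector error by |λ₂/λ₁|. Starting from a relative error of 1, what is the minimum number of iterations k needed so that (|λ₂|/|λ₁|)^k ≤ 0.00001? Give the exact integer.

|λ₂/λ₁| = 2.30/3.33 = 0.69069
Need k ≥ ln(0.00001) / ln(0.69069) = -11.5129 / -0.3701 ≈ 31.111
Smallest integer k satisfying the bound: 32

32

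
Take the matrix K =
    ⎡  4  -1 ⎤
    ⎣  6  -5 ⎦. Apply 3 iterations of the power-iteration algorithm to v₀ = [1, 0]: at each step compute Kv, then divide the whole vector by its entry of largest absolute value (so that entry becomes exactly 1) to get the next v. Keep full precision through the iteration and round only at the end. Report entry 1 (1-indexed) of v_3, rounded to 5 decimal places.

Kv0 = (4.000000, 6.000000); divide by 6.000000 → v1 = (0.666667, 1.000000)
Kv1 = (1.666667, -1.000000); divide by 1.666667 → v2 = (1.000000, -0.600000)
Kv2 = (4.600000, 9.000000); divide by 9.000000 → v3 = (0.511111, 1.000000)
Requested entry of v3: 46/90 = 0.51111

0.51111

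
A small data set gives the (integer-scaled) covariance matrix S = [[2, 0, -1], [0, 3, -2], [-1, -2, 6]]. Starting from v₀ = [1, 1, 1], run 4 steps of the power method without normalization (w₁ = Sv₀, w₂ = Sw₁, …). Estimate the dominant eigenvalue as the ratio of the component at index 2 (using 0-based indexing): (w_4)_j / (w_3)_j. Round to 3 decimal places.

λ ≈ 6.979

w1 = Sv₀ = (2·1 + 0·1 + (-1)·1; 0·1 + 3·1 + (-2)·1; (-1)·1 + (-2)·1 + 6·1) = (1, 1, 3)
w2 = Sw1 = (2·1 + 0·1 + (-1)·3; 0·1 + 3·1 + (-2)·3; (-1)·1 + (-2)·1 + 6·3) = (-1, -3, 15)
w3 = Sw2 = (-17, -39, 97)
w4 = Sw3 = (-131, -311, 677)
Ratio at component: 677 / 97 = 6.979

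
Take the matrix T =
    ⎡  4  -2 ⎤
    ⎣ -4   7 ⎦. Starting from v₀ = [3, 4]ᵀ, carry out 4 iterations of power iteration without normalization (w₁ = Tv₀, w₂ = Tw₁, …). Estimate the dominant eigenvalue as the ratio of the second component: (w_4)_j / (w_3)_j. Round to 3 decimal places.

w1 = Tv₀ = (4·3 + (-2)·4; (-4)·3 + 7·4) = (4, 16)
w2 = Tw1 = (4·4 + (-2)·16; (-4)·4 + 7·16) = (-16, 96)
w3 = Tw2 = (-256, 736)
w4 = Tw3 = (-2496, 6176)
Ratio at component: 6176 / 736 = 8.391

8.391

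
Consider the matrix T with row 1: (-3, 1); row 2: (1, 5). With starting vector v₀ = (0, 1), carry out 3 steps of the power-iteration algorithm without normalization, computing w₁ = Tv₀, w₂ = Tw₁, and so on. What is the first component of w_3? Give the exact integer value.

w1 = Tv₀ = ((-3)·0 + 1·1; 1·0 + 5·1) = (1, 5)
w2 = Tw1 = ((-3)·1 + 1·5; 1·1 + 5·5) = (2, 26)
w3 = Tw2 = (20, 132)
The requested component of w3 is 20.

20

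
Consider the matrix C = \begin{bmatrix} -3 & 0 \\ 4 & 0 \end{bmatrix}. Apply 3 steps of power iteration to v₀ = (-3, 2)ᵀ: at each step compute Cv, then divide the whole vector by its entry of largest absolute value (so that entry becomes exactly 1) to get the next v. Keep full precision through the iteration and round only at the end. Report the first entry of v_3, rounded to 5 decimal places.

-0.75000

Cv0 = (9.000000, -12.000000); divide by -12.000000 → v1 = (-0.750000, 1.000000)
Cv1 = (2.250000, -3.000000); divide by -3.000000 → v2 = (-0.750000, 1.000000)
Cv2 = (2.250000, -3.000000); divide by -3.000000 → v3 = (-0.750000, 1.000000)
Requested entry of v3: 81/-108 = -0.75000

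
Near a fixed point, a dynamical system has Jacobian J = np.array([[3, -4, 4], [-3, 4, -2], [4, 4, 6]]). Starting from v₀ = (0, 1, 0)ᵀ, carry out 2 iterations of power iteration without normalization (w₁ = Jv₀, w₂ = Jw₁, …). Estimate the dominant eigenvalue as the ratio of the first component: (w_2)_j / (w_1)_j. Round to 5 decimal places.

w1 = Jv₀ = (-4, 4, 4)
w2 = Jw1 = (-12, 20, 24)
Ratio at component: -12 / -4 = 3.00000

λ ≈ 3.00000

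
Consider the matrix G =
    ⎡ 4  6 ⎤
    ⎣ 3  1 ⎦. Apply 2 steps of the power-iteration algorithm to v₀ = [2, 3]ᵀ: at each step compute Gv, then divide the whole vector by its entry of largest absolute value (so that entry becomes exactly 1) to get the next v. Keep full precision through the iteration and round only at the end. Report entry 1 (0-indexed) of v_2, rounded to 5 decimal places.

0.55063

Gv0 = (26.000000, 9.000000); divide by 26.000000 → v1 = (1.000000, 0.346154)
Gv1 = (6.076923, 3.346154); divide by 6.076923 → v2 = (1.000000, 0.550633)
Requested entry of v2: 87/158 = 0.55063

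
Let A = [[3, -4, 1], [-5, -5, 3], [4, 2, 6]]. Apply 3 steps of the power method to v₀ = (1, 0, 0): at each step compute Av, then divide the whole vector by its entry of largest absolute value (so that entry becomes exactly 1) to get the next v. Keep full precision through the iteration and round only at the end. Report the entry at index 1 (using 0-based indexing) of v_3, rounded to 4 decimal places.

-0.5934

Av0 = (3.00000, -5.00000, 4.00000); divide by -5.00000 → v1 = (-0.60000, 1.00000, -0.80000)
Av1 = (-6.60000, -4.40000, -5.20000); divide by -6.60000 → v2 = (1.00000, 0.66667, 0.78788)
Av2 = (1.12121, -5.96970, 10.06061); divide by 10.06061 → v3 = (0.11145, -0.59337, 1.00000)
Requested entry of v3: -197/332 = -0.5934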